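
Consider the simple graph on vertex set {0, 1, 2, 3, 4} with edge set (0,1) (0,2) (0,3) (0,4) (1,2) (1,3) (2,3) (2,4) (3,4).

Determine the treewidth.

A width-3 tree decomposition is:
Bags: B1 = {0, 1, 2, 3}  B2 = {0, 2, 3, 4}
Tree: B1–B2
The largest bag has 4 vertices, giving width 3; this decomposition certifies tw(G) ≤ 3. For the lower bound, the 4 vertices {0, 1, 2, 3} are pairwise adjacent, and any tree decomposition puts a clique entirely inside one bag — forcing width ≥ 3. Therefore the treewidth is 3.

3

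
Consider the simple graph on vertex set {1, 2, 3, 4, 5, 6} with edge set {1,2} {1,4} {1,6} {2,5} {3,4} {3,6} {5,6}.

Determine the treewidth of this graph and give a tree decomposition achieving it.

Treewidth 2.
One such decomposition:
Bags: B1 = {2, 5, 6}  B2 = {1, 2, 6}  B3 = {1, 3, 6}  B4 = {1, 3, 4}
Tree: B1–B2, B2–B3, B3–B4

Each bag holds 3 vertices, so the decomposition has width 2, which upper-bounds the treewidth. Since 5–2–1–6–5 is a cycle in G, G is not acyclic. Forests are exactly the graphs of treewidth ≤ 1, so tw(G) ≥ 2. Hence tw(G) = 2 exactly.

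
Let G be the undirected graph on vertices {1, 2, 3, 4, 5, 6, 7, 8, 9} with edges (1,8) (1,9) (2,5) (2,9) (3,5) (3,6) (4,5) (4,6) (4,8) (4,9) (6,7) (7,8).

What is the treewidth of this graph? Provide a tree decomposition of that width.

Treewidth 3.
Bags: B1 = {3, 5, 6, 7}  B2 = {4, 5, 6, 7}  B3 = {4, 5, 7, 8}  B4 = {2, 4, 5, 8}  B5 = {2, 4, 8, 9}  B6 = {1, 2, 8, 9}
Tree: B1–B2, B2–B3, B3–B4, B4–B5, B5–B6

Every bag has size at most 4, so the width is 4 − 1 = 3 and tw(G) ≤ 3. For the lower bound: the 4 vertex sets {3,6,7}, {5}, {4}, {1,2,8,9} are disjoint, each induces a connected subgraph, and every pair is joined by at least one edge of G. Contracting each set to a single vertex therefore yields K_{4} as a minor, and since treewidth is minor-monotone, tw(G) ≥ tw(K_{4}) = 3. The upper and lower bounds meet at 3, so that is the treewidth.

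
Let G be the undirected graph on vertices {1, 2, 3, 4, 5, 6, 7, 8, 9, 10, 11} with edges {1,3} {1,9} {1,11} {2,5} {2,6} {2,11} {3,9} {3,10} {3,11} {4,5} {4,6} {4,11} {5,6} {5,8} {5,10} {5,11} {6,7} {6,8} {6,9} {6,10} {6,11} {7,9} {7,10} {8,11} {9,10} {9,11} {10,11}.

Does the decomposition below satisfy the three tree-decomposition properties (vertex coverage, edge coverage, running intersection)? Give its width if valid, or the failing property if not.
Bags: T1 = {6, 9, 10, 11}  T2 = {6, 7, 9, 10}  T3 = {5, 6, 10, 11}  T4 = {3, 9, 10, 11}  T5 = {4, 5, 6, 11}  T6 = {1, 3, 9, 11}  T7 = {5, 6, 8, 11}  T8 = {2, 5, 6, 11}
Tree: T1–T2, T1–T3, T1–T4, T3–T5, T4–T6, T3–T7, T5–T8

Checking the three conditions: (i) the bags cover all of {1, 2, 3, 4, 5, 6, 7, 8, 9, 10, 11}; (ii) for each edge, some bag contains both endpoints; (iii) the bags containing any fixed vertex form a subtree. All hold, so the decomposition is valid with width 4 − 1 = 3.

Yes; width 3.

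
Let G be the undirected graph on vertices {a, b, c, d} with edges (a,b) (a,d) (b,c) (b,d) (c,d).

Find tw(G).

A width-2 tree decomposition is:
Bags: B1 = {b, c, d}  B2 = {a, b, d}
Tree: B1–B2
Every bag has size at most 3, so the width is 3 − 1 = 2 and tw(G) ≤ 2. Conversely, {b, c, d} is a clique of size 3, and the vertices of any clique must share a bag in every tree decomposition; so some bag has ≥ 3 vertices and tw(G) ≥ 2. The upper and lower bounds meet at 2, so that is the treewidth.

2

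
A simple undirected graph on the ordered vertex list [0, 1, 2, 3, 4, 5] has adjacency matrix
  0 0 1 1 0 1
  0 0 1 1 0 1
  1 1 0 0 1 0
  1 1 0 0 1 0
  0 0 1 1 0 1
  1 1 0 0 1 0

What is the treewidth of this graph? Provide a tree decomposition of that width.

Treewidth 3.
One optimal decomposition is:
Bags: B1 = {0, 1, 3, 4}  B2 = {0, 1, 4, 5}  B3 = {0, 1, 2, 4}
Tree: B1–B2, B2–B3

Every bag has size at most 4, so the width is 4 − 1 = 3 and tw(G) ≤ 3. For the lower bound: the 4 vertex sets {3,4}, {0,5}, {1}, {2} are disjoint, each induces a connected subgraph, and every pair is joined by at least one edge of G. Contracting each set to a single vertex therefore yields K_{4} as a minor, and since treewidth is minor-monotone, tw(G) ≥ tw(K_{4}) = 3. The upper and lower bounds meet at 3, so that is the treewidth.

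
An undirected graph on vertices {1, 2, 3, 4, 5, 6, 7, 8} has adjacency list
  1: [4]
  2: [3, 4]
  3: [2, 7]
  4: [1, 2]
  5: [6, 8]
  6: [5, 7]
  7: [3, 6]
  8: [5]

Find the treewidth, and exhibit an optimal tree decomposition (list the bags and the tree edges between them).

Treewidth 1.
One optimal decomposition is:
Bags: B1 = {1, 4}  B2 = {2, 4}  B3 = {2, 3}  B4 = {3, 7}  B5 = {6, 7}  B6 = {5, 6}  B7 = {5, 8}
Tree: B1–B2, B2–B3, B3–B4, B4–B5, B5–B6, B6–B7

Every bag has size at most 2, so the width is 2 − 1 = 1 and tw(G) ≤ 1. Since G has at least one edge (e.g. 1–4), it is not an edgeless graph, so tw(G) ≥ 1. Therefore the treewidth is 1.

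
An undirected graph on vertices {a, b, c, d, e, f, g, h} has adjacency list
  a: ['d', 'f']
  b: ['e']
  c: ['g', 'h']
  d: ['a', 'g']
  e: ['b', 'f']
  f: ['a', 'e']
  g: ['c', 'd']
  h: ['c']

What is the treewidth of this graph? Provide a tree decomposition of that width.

Every bag has size at most 2, so the width is 2 − 1 = 1 and tw(G) ≤ 1. G has an edge, so its treewidth is at least 1. Hence tw(G) = 1 exactly.

Treewidth 1.
One optimal decomposition is:
Bags: B1 = {b, e}  B2 = {e, f}  B3 = {a, f}  B4 = {a, d}  B5 = {d, g}  B6 = {c, g}  B7 = {c, h}
Tree: B1–B2, B2–B3, B3–B4, B4–B5, B5–B6, B6–B7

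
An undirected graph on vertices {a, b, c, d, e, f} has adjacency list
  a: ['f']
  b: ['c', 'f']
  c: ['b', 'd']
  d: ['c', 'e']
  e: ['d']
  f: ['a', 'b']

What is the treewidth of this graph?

A width-1 tree decomposition is:
Bags: B1 = {a, f}  B2 = {b, f}  B3 = {b, c}  B4 = {c, d}  B5 = {d, e}
Tree: B1–B2, B2–B3, B3–B4, B4–B5
Every bag has size at most 2, so the width is 2 − 1 = 1 and tw(G) ≤ 1. G has an edge, so its treewidth is at least 1. Hence tw(G) = 1 exactly.

1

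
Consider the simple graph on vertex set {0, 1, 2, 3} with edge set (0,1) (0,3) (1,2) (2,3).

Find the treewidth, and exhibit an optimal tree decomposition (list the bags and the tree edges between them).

Treewidth 2.
One such decomposition:
Bags: B1 = {0, 2, 3}  B2 = {0, 1, 2}
Tree: B1–B2

Each bag holds 3 vertices, so the decomposition has width 2, which upper-bounds the treewidth. Since 2–3–0–1–2 is a cycle in G, G is not acyclic. Forests are exactly the graphs of treewidth ≤ 1, so tw(G) ≥ 2. Combining the bounds, tw(G) = 2.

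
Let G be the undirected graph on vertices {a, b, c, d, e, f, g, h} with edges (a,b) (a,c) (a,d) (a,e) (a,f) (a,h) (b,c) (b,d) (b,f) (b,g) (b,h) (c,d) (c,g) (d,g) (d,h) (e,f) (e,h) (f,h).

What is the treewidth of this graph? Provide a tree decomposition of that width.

Treewidth 3.
One such decomposition:
Bags: B1 = {a, b, c, d}  B2 = {a, b, d, h}  B3 = {a, b, f, h}  B4 = {b, c, d, g}  B5 = {a, e, f, h}
Tree: B1–B2, B2–B3, B1–B4, B3–B5

The largest bag has 4 vertices, giving width 3; this decomposition certifies tw(G) ≤ 3. For the lower bound, the 4 vertices {a, e, f, h} are pairwise adjacent, and any tree decomposition puts a clique entirely inside one bag — forcing width ≥ 3. Combining the bounds, tw(G) = 3.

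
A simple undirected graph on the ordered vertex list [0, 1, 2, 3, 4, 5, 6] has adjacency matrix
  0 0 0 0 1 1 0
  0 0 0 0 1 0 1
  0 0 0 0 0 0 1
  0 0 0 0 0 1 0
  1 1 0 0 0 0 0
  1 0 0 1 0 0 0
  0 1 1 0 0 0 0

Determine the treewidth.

1

A width-1 tree decomposition is:
Bags: B1 = {3, 5}  B2 = {0, 5}  B3 = {0, 4}  B4 = {1, 4}  B5 = {1, 6}  B6 = {2, 6}
Tree: B1–B2, B2–B3, B3–B4, B4–B5, B5–B6
Each bag holds 2 vertices, so the decomposition has width 1, which upper-bounds the treewidth. G has an edge, so its treewidth is at least 1. Therefore the treewidth is 1.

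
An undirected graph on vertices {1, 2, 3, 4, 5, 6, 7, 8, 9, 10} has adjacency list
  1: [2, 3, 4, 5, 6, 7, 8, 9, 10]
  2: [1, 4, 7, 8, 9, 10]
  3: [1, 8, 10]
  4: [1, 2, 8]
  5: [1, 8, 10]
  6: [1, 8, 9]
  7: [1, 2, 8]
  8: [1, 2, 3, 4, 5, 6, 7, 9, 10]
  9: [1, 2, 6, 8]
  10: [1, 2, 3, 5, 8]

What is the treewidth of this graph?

3

A width-3 tree decomposition is:
Bags: B1 = {1, 2, 4, 8}  B2 = {1, 2, 8, 10}  B3 = {1, 5, 8, 10}  B4 = {1, 3, 8, 10}  B5 = {1, 2, 8, 9}  B6 = {1, 6, 8, 9}  B7 = {1, 2, 7, 8}
Tree: B1–B2, B2–B3, B3–B4, B2–B5, B5–B6, B5–B7
The largest bag has 4 vertices, giving width 3; this decomposition certifies tw(G) ≤ 3. Conversely, {1, 2, 8, 9} is a clique of size 4, and the vertices of any clique must share a bag in every tree decomposition; so some bag has ≥ 4 vertices and tw(G) ≥ 3. Therefore the treewidth is 3.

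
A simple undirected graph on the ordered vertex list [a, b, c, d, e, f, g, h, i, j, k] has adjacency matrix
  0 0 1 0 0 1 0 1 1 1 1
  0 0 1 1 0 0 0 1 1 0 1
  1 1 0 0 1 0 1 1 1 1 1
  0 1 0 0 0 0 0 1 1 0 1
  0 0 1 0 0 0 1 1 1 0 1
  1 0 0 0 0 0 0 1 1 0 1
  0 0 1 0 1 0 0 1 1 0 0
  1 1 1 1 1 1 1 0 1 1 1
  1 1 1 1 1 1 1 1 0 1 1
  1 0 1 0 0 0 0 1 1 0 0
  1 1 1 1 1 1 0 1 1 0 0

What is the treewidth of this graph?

A width-4 tree decomposition is:
Bags: B1 = {a, f, h, i, k}  B2 = {a, c, h, i, k}  B3 = {b, c, h, i, k}  B4 = {a, c, h, i, j}  B5 = {b, d, h, i, k}  B6 = {c, e, h, i, k}  B7 = {c, e, g, h, i}
Tree: B1–B2, B2–B3, B2–B4, B3–B5, B3–B6, B6–B7
Every bag has size at most 5, so the width is 5 − 1 = 4 and tw(G) ≤ 4. Conversely, {c, e, g, h, i} is a clique of size 5, and the vertices of any clique must share a bag in every tree decomposition; so some bag has ≥ 5 vertices and tw(G) ≥ 4. Hence tw(G) = 4 exactly.

4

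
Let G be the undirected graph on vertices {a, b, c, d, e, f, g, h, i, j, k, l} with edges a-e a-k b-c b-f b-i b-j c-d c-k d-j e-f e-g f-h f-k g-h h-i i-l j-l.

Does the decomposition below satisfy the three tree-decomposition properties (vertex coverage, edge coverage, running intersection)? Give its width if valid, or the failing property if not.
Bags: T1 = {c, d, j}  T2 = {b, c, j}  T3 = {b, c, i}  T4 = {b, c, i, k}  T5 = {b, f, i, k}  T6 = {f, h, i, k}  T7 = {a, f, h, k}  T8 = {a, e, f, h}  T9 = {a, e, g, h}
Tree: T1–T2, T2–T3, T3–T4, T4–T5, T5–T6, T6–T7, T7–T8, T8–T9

No — vertex l appears in no bag.

A tree decomposition must satisfy three properties: every vertex lies in some bag; for every edge, both endpoints lie together in some bag; and for every vertex, the bags containing it form a connected subtree. Here vertex l appears in no bag, so the decomposition is invalid.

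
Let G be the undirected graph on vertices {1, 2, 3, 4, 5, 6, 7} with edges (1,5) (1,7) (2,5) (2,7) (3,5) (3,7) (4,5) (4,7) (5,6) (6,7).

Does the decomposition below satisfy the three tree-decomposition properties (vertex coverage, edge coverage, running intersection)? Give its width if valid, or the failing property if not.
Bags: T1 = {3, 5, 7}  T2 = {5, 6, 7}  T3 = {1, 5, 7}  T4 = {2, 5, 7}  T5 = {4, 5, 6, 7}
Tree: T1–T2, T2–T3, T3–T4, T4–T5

No — bags containing vertex 6 are not connected in the tree.

A tree decomposition must satisfy three properties: every vertex lies in some bag; for every edge, both endpoints lie together in some bag; and for every vertex, the bags containing it form a connected subtree. Here bags containing vertex 6 are not connected in the tree, so the decomposition is invalid.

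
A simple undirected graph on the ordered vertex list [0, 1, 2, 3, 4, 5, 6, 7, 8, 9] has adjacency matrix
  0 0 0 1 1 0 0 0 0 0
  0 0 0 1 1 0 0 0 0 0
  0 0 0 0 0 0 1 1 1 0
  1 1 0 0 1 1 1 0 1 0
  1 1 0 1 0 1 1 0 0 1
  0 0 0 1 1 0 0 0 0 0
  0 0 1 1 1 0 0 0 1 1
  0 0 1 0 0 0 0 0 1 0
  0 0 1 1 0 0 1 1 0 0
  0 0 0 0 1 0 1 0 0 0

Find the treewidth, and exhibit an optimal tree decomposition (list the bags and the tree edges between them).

Treewidth 2.
One such decomposition:
Bags: B1 = {2, 6, 8}  B2 = {3, 6, 8}  B3 = {3, 4, 6}  B4 = {3, 4, 5}  B5 = {0, 3, 4}  B6 = {2, 7, 8}  B7 = {1, 3, 4}  B8 = {4, 6, 9}
Tree: B1–B2, B2–B3, B3–B4, B3–B5, B1–B6, B5–B7, B3–B8

Every bag has size at most 3, so the width is 3 − 1 = 2 and tw(G) ≤ 2. On the other hand G contains the 3-clique {4, 6, 9}. A clique must lie in a single bag of any decomposition, so no decomposition can have width below 2. Hence tw(G) = 2 exactly.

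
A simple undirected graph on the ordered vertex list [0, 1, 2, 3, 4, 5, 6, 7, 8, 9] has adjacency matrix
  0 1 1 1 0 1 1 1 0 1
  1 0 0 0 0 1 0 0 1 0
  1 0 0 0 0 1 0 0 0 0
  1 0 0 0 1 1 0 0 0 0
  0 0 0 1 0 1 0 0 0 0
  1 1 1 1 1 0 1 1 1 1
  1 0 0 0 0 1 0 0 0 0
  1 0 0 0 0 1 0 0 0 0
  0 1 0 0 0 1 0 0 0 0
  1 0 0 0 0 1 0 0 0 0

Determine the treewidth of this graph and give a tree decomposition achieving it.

Treewidth 2.
Bags: B1 = {0, 1, 5}  B2 = {0, 5, 9}  B3 = {1, 5, 8}  B4 = {0, 5, 7}  B5 = {0, 2, 5}  B6 = {0, 3, 5}  B7 = {0, 5, 6}  B8 = {3, 4, 5}
Tree: B1–B2, B1–B3, B1–B4, B4–B5, B2–B6, B5–B7, B6–B8

Every bag has size at most 3, so the width is 3 − 1 = 2 and tw(G) ≤ 2. Conversely, {0, 1, 5} is a clique of size 3, and the vertices of any clique must share a bag in every tree decomposition; so some bag has ≥ 3 vertices and tw(G) ≥ 2. Therefore the treewidth is 2.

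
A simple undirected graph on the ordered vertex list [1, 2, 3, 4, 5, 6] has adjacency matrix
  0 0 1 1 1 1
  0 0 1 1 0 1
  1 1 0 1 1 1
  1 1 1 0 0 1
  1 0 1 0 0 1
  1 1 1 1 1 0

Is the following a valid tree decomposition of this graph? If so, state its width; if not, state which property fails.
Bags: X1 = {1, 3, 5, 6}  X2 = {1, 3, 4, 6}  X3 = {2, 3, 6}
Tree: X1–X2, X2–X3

A tree decomposition must satisfy three properties: every vertex lies in some bag; for every edge, both endpoints lie together in some bag; and for every vertex, the bags containing it form a connected subtree. Here edge (4,2) lies in no bag, so the decomposition is invalid.

No — edge (4,2) lies in no bag.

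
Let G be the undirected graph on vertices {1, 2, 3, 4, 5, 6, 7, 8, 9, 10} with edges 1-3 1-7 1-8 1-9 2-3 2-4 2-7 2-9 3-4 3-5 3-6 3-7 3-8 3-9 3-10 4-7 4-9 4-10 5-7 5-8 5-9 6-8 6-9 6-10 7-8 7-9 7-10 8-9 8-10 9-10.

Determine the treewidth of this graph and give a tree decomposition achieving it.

Treewidth 4.
One optimal decomposition is:
Bags: B1 = {3, 7, 8, 9, 10}  B2 = {1, 3, 7, 8, 9}  B3 = {3, 4, 7, 9, 10}  B4 = {2, 3, 4, 7, 9}  B5 = {3, 5, 7, 8, 9}  B6 = {3, 6, 8, 9, 10}
Tree: B1–B2, B1–B3, B3–B4, B2–B5, B1–B6

Every bag has size at most 5, so the width is 5 − 1 = 4 and tw(G) ≤ 4. Conversely, {3, 6, 8, 9, 10} is a clique of size 5, and the vertices of any clique must share a bag in every tree decomposition; so some bag has ≥ 5 vertices and tw(G) ≥ 4. Therefore the treewidth is 4.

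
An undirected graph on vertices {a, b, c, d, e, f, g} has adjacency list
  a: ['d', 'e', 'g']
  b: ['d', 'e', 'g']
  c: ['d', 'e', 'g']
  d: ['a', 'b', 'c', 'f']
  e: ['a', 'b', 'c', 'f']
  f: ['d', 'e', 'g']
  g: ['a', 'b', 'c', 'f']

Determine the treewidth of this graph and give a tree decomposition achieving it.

Each bag holds 4 vertices, so the decomposition has width 3, which upper-bounds the treewidth. For the lower bound: the 4 vertex sets {c,e}, {b,g}, {d}, {a} are disjoint, each induces a connected subgraph, and every pair is joined by at least one edge of G. Contracting each set to a single vertex therefore yields K_{4} as a minor, and since treewidth is minor-monotone, tw(G) ≥ tw(K_{4}) = 3. Combining the bounds, tw(G) = 3.

Treewidth 3.
One such decomposition:
Bags: B1 = {c, d, e, g}  B2 = {b, d, e, g}  B3 = {a, d, e, g}  B4 = {d, e, f, g}
Tree: B1–B2, B2–B3, B3–B4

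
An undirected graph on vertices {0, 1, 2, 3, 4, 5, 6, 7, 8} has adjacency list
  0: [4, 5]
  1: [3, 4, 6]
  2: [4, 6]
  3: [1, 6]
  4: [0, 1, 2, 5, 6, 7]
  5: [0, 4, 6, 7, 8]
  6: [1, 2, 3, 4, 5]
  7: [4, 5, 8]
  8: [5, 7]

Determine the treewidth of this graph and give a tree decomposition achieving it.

Every bag has size at most 3, so the width is 3 − 1 = 2 and tw(G) ≤ 2. On the other hand G contains the 3-clique {5, 7, 8}. A clique must lie in a single bag of any decomposition, so no decomposition can have width below 2. Hence tw(G) = 2 exactly.

Treewidth 2.
Bags: B1 = {1, 4, 6}  B2 = {2, 4, 6}  B3 = {4, 5, 6}  B4 = {4, 5, 7}  B5 = {5, 7, 8}  B6 = {1, 3, 6}  B7 = {0, 4, 5}
Tree: B1–B2, B1–B3, B3–B4, B4–B5, B1–B6, B4–B7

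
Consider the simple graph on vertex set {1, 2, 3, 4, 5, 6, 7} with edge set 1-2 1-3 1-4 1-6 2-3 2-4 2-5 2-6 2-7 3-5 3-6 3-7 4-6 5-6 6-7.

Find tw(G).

A width-3 tree decomposition is:
Bags: B1 = {1, 2, 3, 6}  B2 = {2, 3, 5, 6}  B3 = {2, 3, 6, 7}  B4 = {1, 2, 4, 6}
Tree: B1–B2, B1–B3, B1–B4
Each bag holds 4 vertices, so the decomposition has width 3, which upper-bounds the treewidth. Conversely, {1, 2, 3, 6} is a clique of size 4, and the vertices of any clique must share a bag in every tree decomposition; so some bag has ≥ 4 vertices and tw(G) ≥ 3. Hence tw(G) = 3 exactly.

3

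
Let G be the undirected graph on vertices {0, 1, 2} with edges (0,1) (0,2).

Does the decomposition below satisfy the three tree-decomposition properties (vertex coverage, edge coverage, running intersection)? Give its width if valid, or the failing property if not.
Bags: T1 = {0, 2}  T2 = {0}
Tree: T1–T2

No — vertex 1 appears in no bag.

A tree decomposition must satisfy three properties: every vertex lies in some bag; for every edge, both endpoints lie together in some bag; and for every vertex, the bags containing it form a connected subtree. Here vertex 1 appears in no bag, so the decomposition is invalid.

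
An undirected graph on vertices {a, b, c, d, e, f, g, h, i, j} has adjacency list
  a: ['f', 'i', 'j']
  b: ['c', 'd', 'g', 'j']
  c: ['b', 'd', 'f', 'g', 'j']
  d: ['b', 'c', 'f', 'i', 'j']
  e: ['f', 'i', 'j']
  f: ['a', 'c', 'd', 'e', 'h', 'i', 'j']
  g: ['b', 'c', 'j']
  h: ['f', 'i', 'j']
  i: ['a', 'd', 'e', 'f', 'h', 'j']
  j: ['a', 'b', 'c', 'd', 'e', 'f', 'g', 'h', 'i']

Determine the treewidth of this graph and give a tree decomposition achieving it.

Treewidth 3.
Bags: B1 = {d, f, i, j}  B2 = {c, d, f, j}  B3 = {f, h, i, j}  B4 = {a, f, i, j}  B5 = {e, f, i, j}  B6 = {b, c, d, j}  B7 = {b, c, g, j}
Tree: B1–B2, B1–B3, B3–B4, B1–B5, B2–B6, B6–B7

The largest bag has 4 vertices, giving width 3; this decomposition certifies tw(G) ≤ 3. For the lower bound, the 4 vertices {b, c, g, j} are pairwise adjacent, and any tree decomposition puts a clique entirely inside one bag — forcing width ≥ 3. The upper and lower bounds meet at 3, so that is the treewidth.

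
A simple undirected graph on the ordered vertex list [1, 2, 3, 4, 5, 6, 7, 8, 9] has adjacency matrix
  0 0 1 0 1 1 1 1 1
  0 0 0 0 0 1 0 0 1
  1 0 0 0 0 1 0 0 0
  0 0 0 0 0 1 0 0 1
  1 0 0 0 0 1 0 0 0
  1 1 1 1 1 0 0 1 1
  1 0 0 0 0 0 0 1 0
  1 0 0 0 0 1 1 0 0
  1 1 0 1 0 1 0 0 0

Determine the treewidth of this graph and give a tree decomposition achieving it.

Each bag holds 3 vertices, so the decomposition has width 2, which upper-bounds the treewidth. Conversely, {1, 6, 8} is a clique of size 3, and the vertices of any clique must share a bag in every tree decomposition; so some bag has ≥ 3 vertices and tw(G) ≥ 2. The upper and lower bounds meet at 2, so that is the treewidth.

Treewidth 2.
One optimal decomposition is:
Bags: B1 = {1, 6, 9}  B2 = {1, 6, 8}  B3 = {4, 6, 9}  B4 = {1, 7, 8}  B5 = {1, 5, 6}  B6 = {1, 3, 6}  B7 = {2, 6, 9}
Tree: B1–B2, B1–B3, B2–B4, B1–B5, B2–B6, B1–B7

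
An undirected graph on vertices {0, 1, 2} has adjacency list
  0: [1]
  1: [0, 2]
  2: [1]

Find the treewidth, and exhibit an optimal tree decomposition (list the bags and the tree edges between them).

Treewidth 1.
One such decomposition:
Bags: B1 = {0, 1}  B2 = {1, 2}
Tree: B1–B2

Every bag has size at most 2, so the width is 2 − 1 = 1 and tw(G) ≤ 1. G has an edge, so its treewidth is at least 1. The upper and lower bounds meet at 1, so that is the treewidth.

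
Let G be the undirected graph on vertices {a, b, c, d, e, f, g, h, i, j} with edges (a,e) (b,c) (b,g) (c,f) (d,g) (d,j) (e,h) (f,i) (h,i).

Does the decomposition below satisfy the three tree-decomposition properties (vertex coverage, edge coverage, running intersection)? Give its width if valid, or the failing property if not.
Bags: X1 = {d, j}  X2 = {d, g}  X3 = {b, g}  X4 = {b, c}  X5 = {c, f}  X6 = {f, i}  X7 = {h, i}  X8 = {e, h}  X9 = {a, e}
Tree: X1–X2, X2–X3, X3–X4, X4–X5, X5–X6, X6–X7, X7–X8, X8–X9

Yes; width 1.

Vertex coverage: the bags together contain {a, b, c, d, e, f, g, h, i, j}, the full vertex set. Edge coverage: each edge of G has both endpoints in at least one bag. Running intersection: for every vertex, the bags containing it form a connected subtree. All three properties hold, so this is a valid tree decomposition of width max|bag| − 1 = 1, and hence tw(G) ≤ 1.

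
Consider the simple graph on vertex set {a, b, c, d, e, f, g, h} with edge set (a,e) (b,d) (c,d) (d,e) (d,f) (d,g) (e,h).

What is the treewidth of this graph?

A width-1 tree decomposition is:
Bags: B1 = {c, d}  B2 = {d, e}  B3 = {d, g}  B4 = {d, f}  B5 = {b, d}  B6 = {e, h}  B7 = {a, e}
Tree: B1–B2, B2–B3, B3–B4, B2–B5, B2–B6, B6–B7
Every bag has size at most 2, so the width is 2 − 1 = 1 and tw(G) ≤ 1. Since G has at least one edge (e.g. d–c), it is not an edgeless graph, so tw(G) ≥ 1. Therefore the treewidth is 1.

1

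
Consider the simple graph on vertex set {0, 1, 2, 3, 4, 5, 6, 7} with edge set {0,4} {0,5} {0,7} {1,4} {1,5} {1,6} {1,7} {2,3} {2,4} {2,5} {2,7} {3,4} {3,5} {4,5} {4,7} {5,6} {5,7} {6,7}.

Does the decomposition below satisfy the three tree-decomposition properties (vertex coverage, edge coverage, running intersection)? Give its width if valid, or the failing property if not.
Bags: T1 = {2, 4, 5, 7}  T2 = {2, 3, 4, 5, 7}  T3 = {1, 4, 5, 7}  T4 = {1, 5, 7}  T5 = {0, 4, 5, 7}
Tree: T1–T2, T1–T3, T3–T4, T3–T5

No — vertex 6 appears in no bag.

A tree decomposition must satisfy three properties: every vertex lies in some bag; for every edge, both endpoints lie together in some bag; and for every vertex, the bags containing it form a connected subtree. Here vertex 6 appears in no bag, so the decomposition is invalid.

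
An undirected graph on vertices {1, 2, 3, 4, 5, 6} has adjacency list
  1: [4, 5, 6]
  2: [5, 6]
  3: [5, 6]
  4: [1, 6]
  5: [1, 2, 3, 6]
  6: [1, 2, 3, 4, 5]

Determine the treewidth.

A width-2 tree decomposition is:
Bags: B1 = {3, 5, 6}  B2 = {1, 5, 6}  B3 = {2, 5, 6}  B4 = {1, 4, 6}
Tree: B1–B2, B2–B3, B2–B4
Every bag has size at most 3, so the width is 3 − 1 = 2 and tw(G) ≤ 2. On the other hand G contains the 3-clique {1, 4, 6}. A clique must lie in a single bag of any decomposition, so no decomposition can have width below 2. The upper and lower bounds meet at 2, so that is the treewidth.

2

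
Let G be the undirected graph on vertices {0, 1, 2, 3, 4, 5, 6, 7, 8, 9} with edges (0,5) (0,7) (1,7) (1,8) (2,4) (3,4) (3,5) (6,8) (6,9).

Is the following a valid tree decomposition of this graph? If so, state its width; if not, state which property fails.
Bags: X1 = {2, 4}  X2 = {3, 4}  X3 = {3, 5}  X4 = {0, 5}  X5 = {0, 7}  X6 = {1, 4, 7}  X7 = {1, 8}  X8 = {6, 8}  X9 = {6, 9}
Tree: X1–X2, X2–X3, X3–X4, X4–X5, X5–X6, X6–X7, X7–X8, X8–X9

No — bags containing vertex 4 are not connected in the tree.

A tree decomposition must satisfy three properties: every vertex lies in some bag; for every edge, both endpoints lie together in some bag; and for every vertex, the bags containing it form a connected subtree. Here bags containing vertex 4 are not connected in the tree, so the decomposition is invalid.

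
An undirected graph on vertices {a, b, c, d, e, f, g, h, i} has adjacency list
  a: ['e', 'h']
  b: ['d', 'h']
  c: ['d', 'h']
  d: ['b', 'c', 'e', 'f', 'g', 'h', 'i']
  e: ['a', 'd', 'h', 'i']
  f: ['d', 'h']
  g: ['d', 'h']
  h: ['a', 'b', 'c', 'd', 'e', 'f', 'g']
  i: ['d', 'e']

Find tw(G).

2

A width-2 tree decomposition is:
Bags: B1 = {d, e, h}  B2 = {a, e, h}  B3 = {d, g, h}  B4 = {d, e, i}  B5 = {c, d, h}  B6 = {b, d, h}  B7 = {d, f, h}
Tree: B1–B2, B1–B3, B1–B4, B1–B5, B3–B6, B3–B7
The largest bag has 3 vertices, giving width 2; this decomposition certifies tw(G) ≤ 2. Conversely, {d, f, h} is a clique of size 3, and the vertices of any clique must share a bag in every tree decomposition; so some bag has ≥ 3 vertices and tw(G) ≥ 2. Hence tw(G) = 2 exactly.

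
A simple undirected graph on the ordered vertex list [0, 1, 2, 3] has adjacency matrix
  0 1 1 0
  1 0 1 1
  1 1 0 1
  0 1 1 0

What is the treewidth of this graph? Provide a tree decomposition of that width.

Every bag has size at most 3, so the width is 3 − 1 = 2 and tw(G) ≤ 2. On the other hand G contains the 3-clique {0, 1, 2}. A clique must lie in a single bag of any decomposition, so no decomposition can have width below 2. Therefore the treewidth is 2.

Treewidth 2.
One such decomposition:
Bags: B1 = {0, 1, 2}  B2 = {1, 2, 3}
Tree: B1–B2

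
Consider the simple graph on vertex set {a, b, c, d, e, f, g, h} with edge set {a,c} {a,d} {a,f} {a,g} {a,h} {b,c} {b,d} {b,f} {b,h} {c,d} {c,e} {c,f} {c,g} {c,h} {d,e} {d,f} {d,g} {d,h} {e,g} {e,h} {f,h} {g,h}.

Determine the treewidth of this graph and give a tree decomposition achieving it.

The largest bag has 5 vertices, giving width 4; this decomposition certifies tw(G) ≤ 4. On the other hand G contains the 5-clique {c, d, e, g, h}. A clique must lie in a single bag of any decomposition, so no decomposition can have width below 4. Combining the bounds, tw(G) = 4.

Treewidth 4.
One such decomposition:
Bags: B1 = {b, c, d, f, h}  B2 = {a, c, d, f, h}  B3 = {a, c, d, g, h}  B4 = {c, d, e, g, h}
Tree: B1–B2, B2–B3, B3–B4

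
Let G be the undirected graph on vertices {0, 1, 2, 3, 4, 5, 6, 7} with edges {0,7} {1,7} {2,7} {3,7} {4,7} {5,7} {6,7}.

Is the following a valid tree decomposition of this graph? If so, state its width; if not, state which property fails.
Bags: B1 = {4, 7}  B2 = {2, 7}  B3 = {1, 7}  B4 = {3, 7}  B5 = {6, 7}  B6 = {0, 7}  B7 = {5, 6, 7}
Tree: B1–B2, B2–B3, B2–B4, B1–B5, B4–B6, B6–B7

No — bags containing vertex 6 are not connected in the tree.

A tree decomposition must satisfy three properties: every vertex lies in some bag; for every edge, both endpoints lie together in some bag; and for every vertex, the bags containing it form a connected subtree. Here bags containing vertex 6 are not connected in the tree, so the decomposition is invalid.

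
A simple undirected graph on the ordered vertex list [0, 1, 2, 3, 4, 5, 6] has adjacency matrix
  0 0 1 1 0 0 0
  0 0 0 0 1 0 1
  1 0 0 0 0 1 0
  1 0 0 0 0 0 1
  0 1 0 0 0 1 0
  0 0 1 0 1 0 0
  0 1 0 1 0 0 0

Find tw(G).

A width-2 tree decomposition is:
Bags: B1 = {1, 4, 6}  B2 = {3, 4, 6}  B3 = {0, 3, 4}  B4 = {0, 2, 4}  B5 = {2, 4, 5}
Tree: B1–B2, B2–B3, B3–B4, B4–B5
Every bag has size at most 3, so the width is 3 − 1 = 2 and tw(G) ≤ 2. Since 4–1–6–3–0–2–5–4 is a cycle in G, G is not acyclic. Forests are exactly the graphs of treewidth ≤ 1, so tw(G) ≥ 2. Therefore the treewidth is 2.

2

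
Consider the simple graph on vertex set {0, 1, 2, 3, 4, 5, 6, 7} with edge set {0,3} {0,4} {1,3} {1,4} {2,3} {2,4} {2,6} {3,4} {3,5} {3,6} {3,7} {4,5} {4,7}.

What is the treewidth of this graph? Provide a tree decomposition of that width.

Treewidth 2.
One such decomposition:
Bags: B1 = {2, 3, 4}  B2 = {3, 4, 7}  B3 = {2, 3, 6}  B4 = {3, 4, 5}  B5 = {1, 3, 4}  B6 = {0, 3, 4}
Tree: B1–B2, B1–B3, B2–B4, B2–B5, B5–B6

Each bag holds 3 vertices, so the decomposition has width 2, which upper-bounds the treewidth. For the lower bound, the 3 vertices {0, 3, 4} are pairwise adjacent, and any tree decomposition puts a clique entirely inside one bag — forcing width ≥ 2. The upper and lower bounds meet at 2, so that is the treewidth.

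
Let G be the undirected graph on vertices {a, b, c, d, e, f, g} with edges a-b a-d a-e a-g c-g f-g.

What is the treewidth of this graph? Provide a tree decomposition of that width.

Every bag has size at most 2, so the width is 2 − 1 = 1 and tw(G) ≤ 1. G has an edge, so its treewidth is at least 1. Combining the bounds, tw(G) = 1.

Treewidth 1.
One optimal decomposition is:
Bags: B1 = {c, g}  B2 = {a, g}  B3 = {a, d}  B4 = {a, e}  B5 = {a, b}  B6 = {f, g}
Tree: B1–B2, B2–B3, B3–B4, B2–B5, B1–B6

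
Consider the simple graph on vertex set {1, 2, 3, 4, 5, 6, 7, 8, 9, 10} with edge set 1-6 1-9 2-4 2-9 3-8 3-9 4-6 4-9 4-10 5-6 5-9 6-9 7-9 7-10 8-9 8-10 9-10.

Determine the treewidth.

A width-2 tree decomposition is:
Bags: B1 = {4, 6, 9}  B2 = {4, 9, 10}  B3 = {1, 6, 9}  B4 = {2, 4, 9}  B5 = {8, 9, 10}  B6 = {7, 9, 10}  B7 = {5, 6, 9}  B8 = {3, 8, 9}
Tree: B1–B2, B1–B3, B2–B4, B2–B5, B2–B6, B1–B7, B5–B8
The largest bag has 3 vertices, giving width 2; this decomposition certifies tw(G) ≤ 2. On the other hand G contains the 3-clique {1, 6, 9}. A clique must lie in a single bag of any decomposition, so no decomposition can have width below 2. Combining the bounds, tw(G) = 2.

2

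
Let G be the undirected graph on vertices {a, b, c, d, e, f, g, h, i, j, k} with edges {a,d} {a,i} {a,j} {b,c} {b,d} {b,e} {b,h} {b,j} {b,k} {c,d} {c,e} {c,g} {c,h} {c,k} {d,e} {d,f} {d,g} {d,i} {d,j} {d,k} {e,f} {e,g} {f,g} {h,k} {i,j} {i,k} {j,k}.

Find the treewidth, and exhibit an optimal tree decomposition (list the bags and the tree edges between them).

Treewidth 3.
One optimal decomposition is:
Bags: B1 = {b, c, d, k}  B2 = {b, d, j, k}  B3 = {b, c, d, e}  B4 = {c, d, e, g}  B5 = {d, i, j, k}  B6 = {d, e, f, g}  B7 = {b, c, h, k}  B8 = {a, d, i, j}
Tree: B1–B2, B1–B3, B3–B4, B2–B5, B4–B6, B1–B7, B5–B8

The largest bag has 4 vertices, giving width 3; this decomposition certifies tw(G) ≤ 3. Conversely, {d, e, f, g} is a clique of size 4, and the vertices of any clique must share a bag in every tree decomposition; so some bag has ≥ 4 vertices and tw(G) ≥ 3. Combining the bounds, tw(G) = 3.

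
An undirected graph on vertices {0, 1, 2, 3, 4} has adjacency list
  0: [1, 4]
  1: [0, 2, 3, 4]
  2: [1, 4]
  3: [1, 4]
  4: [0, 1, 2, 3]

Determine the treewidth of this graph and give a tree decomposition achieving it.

Treewidth 2.
One optimal decomposition is:
Bags: B1 = {1, 3, 4}  B2 = {0, 1, 4}  B3 = {1, 2, 4}
Tree: B1–B2, B1–B3

The largest bag has 3 vertices, giving width 2; this decomposition certifies tw(G) ≤ 2. On the other hand G contains the 3-clique {0, 1, 4}. A clique must lie in a single bag of any decomposition, so no decomposition can have width below 2. The upper and lower bounds meet at 2, so that is the treewidth.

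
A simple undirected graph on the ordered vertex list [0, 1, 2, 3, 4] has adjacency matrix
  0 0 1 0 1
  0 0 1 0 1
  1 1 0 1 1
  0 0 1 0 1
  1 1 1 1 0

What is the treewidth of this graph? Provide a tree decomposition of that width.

Each bag holds 3 vertices, so the decomposition has width 2, which upper-bounds the treewidth. On the other hand G contains the 3-clique {0, 2, 4}. A clique must lie in a single bag of any decomposition, so no decomposition can have width below 2. Therefore the treewidth is 2.

Treewidth 2.
One such decomposition:
Bags: B1 = {2, 3, 4}  B2 = {0, 2, 4}  B3 = {1, 2, 4}
Tree: B1–B2, B1–B3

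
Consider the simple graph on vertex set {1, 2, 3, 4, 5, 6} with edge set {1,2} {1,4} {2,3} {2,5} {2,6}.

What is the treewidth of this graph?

1

A width-1 tree decomposition is:
Bags: B1 = {1, 2}  B2 = {1, 4}  B3 = {2, 3}  B4 = {2, 6}  B5 = {2, 5}
Tree: B1–B2, B1–B3, B1–B4, B4–B5
The largest bag has 2 vertices, giving width 1; this decomposition certifies tw(G) ≤ 1. G has an edge, so its treewidth is at least 1. Therefore the treewidth is 1.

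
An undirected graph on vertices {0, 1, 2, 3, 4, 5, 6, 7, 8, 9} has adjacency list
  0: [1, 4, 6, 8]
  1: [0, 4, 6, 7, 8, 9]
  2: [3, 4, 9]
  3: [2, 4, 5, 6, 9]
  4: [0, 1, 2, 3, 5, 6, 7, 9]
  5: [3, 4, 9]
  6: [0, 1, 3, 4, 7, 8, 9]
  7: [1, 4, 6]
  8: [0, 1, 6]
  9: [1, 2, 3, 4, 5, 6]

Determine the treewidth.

3

A width-3 tree decomposition is:
Bags: B1 = {3, 4, 6, 9}  B2 = {1, 4, 6, 9}  B3 = {3, 4, 5, 9}  B4 = {0, 1, 4, 6}  B5 = {2, 3, 4, 9}  B6 = {1, 4, 6, 7}  B7 = {0, 1, 6, 8}
Tree: B1–B2, B1–B3, B2–B4, B3–B5, B2–B6, B4–B7
The largest bag has 4 vertices, giving width 3; this decomposition certifies tw(G) ≤ 3. On the other hand G contains the 4-clique {0, 1, 6, 8}. A clique must lie in a single bag of any decomposition, so no decomposition can have width below 3. Combining the bounds, tw(G) = 3.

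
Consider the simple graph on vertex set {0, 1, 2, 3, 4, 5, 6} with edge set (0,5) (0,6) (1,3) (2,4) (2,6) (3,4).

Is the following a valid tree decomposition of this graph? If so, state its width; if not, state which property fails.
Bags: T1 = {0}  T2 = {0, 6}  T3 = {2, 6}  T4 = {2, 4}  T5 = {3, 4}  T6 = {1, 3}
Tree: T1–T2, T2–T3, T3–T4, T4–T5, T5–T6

No — vertex 5 appears in no bag.

A tree decomposition must satisfy three properties: every vertex lies in some bag; for every edge, both endpoints lie together in some bag; and for every vertex, the bags containing it form a connected subtree. Here vertex 5 appears in no bag, so the decomposition is invalid.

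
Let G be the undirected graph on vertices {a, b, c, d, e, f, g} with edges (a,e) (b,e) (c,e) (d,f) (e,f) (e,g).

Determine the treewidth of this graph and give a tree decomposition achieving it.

The largest bag has 2 vertices, giving width 1; this decomposition certifies tw(G) ≤ 1. Any graph with an edge has treewidth ≥ 1, and G has the edge e–g. Therefore the treewidth is 1.

Treewidth 1.
One such decomposition:
Bags: B1 = {e, g}  B2 = {e, f}  B3 = {b, e}  B4 = {a, e}  B5 = {d, f}  B6 = {c, e}
Tree: B1–B2, B1–B3, B1–B4, B2–B5, B2–B6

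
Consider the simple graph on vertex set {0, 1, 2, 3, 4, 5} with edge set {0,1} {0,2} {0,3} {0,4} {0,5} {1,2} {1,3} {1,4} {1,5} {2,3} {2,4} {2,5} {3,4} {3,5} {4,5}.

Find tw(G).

5

A width-5 tree decomposition is:
Bags: B1 = {0, 1, 2, 3, 4, 5}
Tree: (single bag)
A single bag containing all 6 vertices is trivially a valid decomposition of width 5. Conversely, {0, 1, 2, 3, 4, 5} is a clique of size 6, and the vertices of any clique must share a bag in every tree decomposition; so some bag has ≥ 6 vertices and tw(G) ≥ 5. The upper and lower bounds meet at 5, so that is the treewidth.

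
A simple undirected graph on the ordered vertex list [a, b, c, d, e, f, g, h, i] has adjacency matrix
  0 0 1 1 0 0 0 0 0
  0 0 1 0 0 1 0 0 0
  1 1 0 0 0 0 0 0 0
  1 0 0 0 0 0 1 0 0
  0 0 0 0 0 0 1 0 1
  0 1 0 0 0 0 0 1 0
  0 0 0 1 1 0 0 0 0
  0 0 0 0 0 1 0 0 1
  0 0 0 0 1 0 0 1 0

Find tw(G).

A width-2 tree decomposition is:
Bags: B1 = {a, d, g}  B2 = {a, c, g}  B3 = {b, c, g}  B4 = {b, f, g}  B5 = {f, g, h}  B6 = {g, h, i}  B7 = {e, g, i}
Tree: B1–B2, B2–B3, B3–B4, B4–B5, B5–B6, B6–B7
Every bag has size at most 3, so the width is 3 − 1 = 2 and tw(G) ≤ 2. The edges g–d–a–c–b–f–h–i–e–g form a cycle, so G is not a tree and its treewidth is at least 2. Combining the bounds, tw(G) = 2.

2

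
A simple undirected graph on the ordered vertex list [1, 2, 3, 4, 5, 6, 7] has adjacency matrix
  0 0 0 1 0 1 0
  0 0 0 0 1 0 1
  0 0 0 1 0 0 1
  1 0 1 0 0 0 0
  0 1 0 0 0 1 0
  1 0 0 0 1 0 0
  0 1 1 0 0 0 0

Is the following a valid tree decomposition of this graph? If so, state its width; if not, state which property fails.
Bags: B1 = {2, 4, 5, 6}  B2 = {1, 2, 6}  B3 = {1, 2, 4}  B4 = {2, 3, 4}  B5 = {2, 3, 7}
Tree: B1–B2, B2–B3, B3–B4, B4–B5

No — bags containing vertex 4 are not connected in the tree.

A tree decomposition must satisfy three properties: every vertex lies in some bag; for every edge, both endpoints lie together in some bag; and for every vertex, the bags containing it form a connected subtree. Here bags containing vertex 4 are not connected in the tree, so the decomposition is invalid.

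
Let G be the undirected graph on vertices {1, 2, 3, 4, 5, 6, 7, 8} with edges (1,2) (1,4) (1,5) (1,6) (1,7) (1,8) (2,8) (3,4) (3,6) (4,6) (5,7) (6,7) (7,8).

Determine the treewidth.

2

A width-2 tree decomposition is:
Bags: B1 = {3, 4, 6}  B2 = {1, 4, 6}  B3 = {1, 6, 7}  B4 = {1, 7, 8}  B5 = {1, 2, 8}  B6 = {1, 5, 7}
Tree: B1–B2, B2–B3, B3–B4, B4–B5, B4–B6
The largest bag has 3 vertices, giving width 2; this decomposition certifies tw(G) ≤ 2. For the lower bound, the 3 vertices {1, 2, 8} are pairwise adjacent, and any tree decomposition puts a clique entirely inside one bag — forcing width ≥ 2. Therefore the treewidth is 2.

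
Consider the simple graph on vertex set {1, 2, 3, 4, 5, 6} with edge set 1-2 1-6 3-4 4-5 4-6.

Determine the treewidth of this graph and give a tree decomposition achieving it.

Each bag holds 2 vertices, so the decomposition has width 1, which upper-bounds the treewidth. G has an edge, so its treewidth is at least 1. Combining the bounds, tw(G) = 1.

Treewidth 1.
Bags: B1 = {4, 6}  B2 = {4, 5}  B3 = {1, 6}  B4 = {1, 2}  B5 = {3, 4}
Tree: B1–B2, B1–B3, B3–B4, B1–B5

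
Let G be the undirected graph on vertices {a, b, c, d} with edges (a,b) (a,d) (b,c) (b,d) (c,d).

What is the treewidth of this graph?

2

A width-2 tree decomposition is:
Bags: B1 = {b, c, d}  B2 = {a, b, d}
Tree: B1–B2
The largest bag has 3 vertices, giving width 2; this decomposition certifies tw(G) ≤ 2. On the other hand G contains the 3-clique {b, c, d}. A clique must lie in a single bag of any decomposition, so no decomposition can have width below 2. Combining the bounds, tw(G) = 2.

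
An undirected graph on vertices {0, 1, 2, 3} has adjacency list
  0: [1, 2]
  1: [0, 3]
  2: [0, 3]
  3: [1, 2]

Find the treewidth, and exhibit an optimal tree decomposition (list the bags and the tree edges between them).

The largest bag has 3 vertices, giving width 2; this decomposition certifies tw(G) ≤ 2. The edges 2–3–1–0–2 form a cycle, so G is not a tree and its treewidth is at least 2. Combining the bounds, tw(G) = 2.

Treewidth 2.
One such decomposition:
Bags: B1 = {1, 2, 3}  B2 = {0, 1, 2}
Tree: B1–B2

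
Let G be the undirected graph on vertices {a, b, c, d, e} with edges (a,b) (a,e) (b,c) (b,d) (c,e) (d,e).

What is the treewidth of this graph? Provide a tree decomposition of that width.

Treewidth 2.
One such decomposition:
Bags: B1 = {b, d, e}  B2 = {b, c, e}  B3 = {a, b, e}
Tree: B1–B2, B2–B3

Every bag has size at most 3, so the width is 3 − 1 = 2 and tw(G) ≤ 2. Since d–b–c–e–d is a cycle in G, G is not acyclic. Forests are exactly the graphs of treewidth ≤ 1, so tw(G) ≥ 2. The upper and lower bounds meet at 2, so that is the treewidth.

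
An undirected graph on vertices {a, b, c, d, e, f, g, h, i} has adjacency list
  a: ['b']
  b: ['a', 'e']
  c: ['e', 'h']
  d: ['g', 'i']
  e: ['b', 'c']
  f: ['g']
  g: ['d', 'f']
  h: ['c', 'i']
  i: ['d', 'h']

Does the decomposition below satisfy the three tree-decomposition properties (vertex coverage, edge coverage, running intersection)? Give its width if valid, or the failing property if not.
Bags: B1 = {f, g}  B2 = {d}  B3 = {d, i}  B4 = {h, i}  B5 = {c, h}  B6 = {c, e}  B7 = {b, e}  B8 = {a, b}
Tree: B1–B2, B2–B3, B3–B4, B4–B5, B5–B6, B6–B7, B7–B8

No — edge (g,d) lies in no bag.

A tree decomposition must satisfy three properties: every vertex lies in some bag; for every edge, both endpoints lie together in some bag; and for every vertex, the bags containing it form a connected subtree. Here edge (g,d) lies in no bag, so the decomposition is invalid.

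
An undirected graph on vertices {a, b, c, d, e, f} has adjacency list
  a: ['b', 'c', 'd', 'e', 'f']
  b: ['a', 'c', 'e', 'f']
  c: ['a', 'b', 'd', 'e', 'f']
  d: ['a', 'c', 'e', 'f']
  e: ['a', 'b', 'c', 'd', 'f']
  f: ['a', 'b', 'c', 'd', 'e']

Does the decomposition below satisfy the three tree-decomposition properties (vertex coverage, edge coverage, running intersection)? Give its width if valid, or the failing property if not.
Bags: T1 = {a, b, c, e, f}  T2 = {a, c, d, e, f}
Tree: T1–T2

Vertex coverage: the bags together contain {a, b, c, d, e, f}, the full vertex set. Edge coverage: each edge of G has both endpoints in at least one bag. Running intersection: for every vertex, the bags containing it form a connected subtree. All three properties hold, so this is a valid tree decomposition of width max|bag| − 1 = 4, and hence tw(G) ≤ 4.

Yes; width 4.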